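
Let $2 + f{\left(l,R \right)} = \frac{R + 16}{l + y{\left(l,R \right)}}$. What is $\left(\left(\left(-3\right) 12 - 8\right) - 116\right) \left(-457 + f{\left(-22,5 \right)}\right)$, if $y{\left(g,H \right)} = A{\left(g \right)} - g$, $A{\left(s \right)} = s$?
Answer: $\frac{809520}{11} \approx 73593.0$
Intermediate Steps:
$y{\left(g,H \right)} = 0$ ($y{\left(g,H \right)} = g - g = 0$)
$f{\left(l,R \right)} = -2 + \frac{16 + R}{l}$ ($f{\left(l,R \right)} = -2 + \frac{R + 16}{l + 0} = -2 + \frac{16 + R}{l}$)
$\left(\left(\left(-3\right) 12 - 8\right) - 116\right) \left(-457 + f{\left(-22,5 \right)}\right) = \left(\left(\left(-3\right) 12 - 8\right) - 116\right) \left(-457 + \frac{16 + 5 - -44}{-22}\right) = \left(\left(-36 - 8\right) - 116\right) \left(-457 - \frac{16 + 5 + 44}{22}\right) = \left(-44 - 116\right) \left(-457 - \frac{65}{22}\right) = - 160 \left(-457 - \frac{65}{22}\right) = \left(-160\right) \left(- \frac{10119}{22}\right) = \frac{809520}{11}$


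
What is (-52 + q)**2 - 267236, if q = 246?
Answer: -229600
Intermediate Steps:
(-52 + q)**2 - 267236 = (-52 + 246)**2 - 267236 = 194**2 - 267236 = 37636 - 267236 = -229600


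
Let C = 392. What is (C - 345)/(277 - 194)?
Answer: 47/83 ≈ 0.56627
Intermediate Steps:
(C - 345)/(277 - 194) = (392 - 345)/(277 - 194) = 47/83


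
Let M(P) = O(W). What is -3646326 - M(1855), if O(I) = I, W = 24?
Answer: -3646350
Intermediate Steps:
M(P) = 24
-3646326 - M(1855) = -3646326 - 1*24 = -3646326 - 24 = -3646350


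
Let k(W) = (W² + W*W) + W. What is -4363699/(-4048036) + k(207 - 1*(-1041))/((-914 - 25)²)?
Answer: 5487427173065/1189746116652 ≈ 4.6123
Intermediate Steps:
k(W) = W + 2*W² (k(W) = (W² + W²) + W = 2*W² + W = W + 2*W²)
-4363699/(-4048036) + k(207 - 1*(-1041))/((-914 - 25)²) = -4363699/(-4048036) + ((207 - 1*(-1041))*(1 + 2*(207 - 1*(-1041))))/((-914 - 25)²) = -4363699*(-1/4048036) + ((207 + 1041)*(1 + 2*(207 + 1041)))/((-939)²) = 4363699/4048036 + (1248*(1 + 2*1248))/881721 = 4363699/4048036 + (1248*(1 + 2496))*(1/881721) = 4363699/4048036 + (1248*2497)*(1/881721) = 4363699/4048036 + 3116256*(1/881721) = 4363699/4048036 + 1038752/293907 = 5487427173065/1189746116652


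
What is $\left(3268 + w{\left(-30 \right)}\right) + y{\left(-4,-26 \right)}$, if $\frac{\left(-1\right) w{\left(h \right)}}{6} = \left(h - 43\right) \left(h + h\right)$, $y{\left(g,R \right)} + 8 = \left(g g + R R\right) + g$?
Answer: $-22332$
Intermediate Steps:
$y{\left(g,R \right)} = -8 + g + R^{2} + g^{2}$ ($y{\left(g,R \right)} = -8 + \left(\left(g g + R R\right) + g\right) = -8 + \left(\left(g^{2} + R^{2}\right) + g\right) = -8 + \left(\left(R^{2} + g^{2}\right) + g\right) = -8 + \left(g + R^{2} + g^{2}\right) = -8 + g + R^{2} + g^{2}$)
$w{\left(h \right)} = - 12 h \left(-43 + h\right)$ ($w{\left(h \right)} = - 6 \left(h - 43\right) \left(h + h\right) = - 6 \left(-43 + h\right) 2 h = - 6 \cdot 2 h \left(-43 + h\right) = - 12 h \left(-43 + h\right)$)
$\left(3268 + w{\left(-30 \right)}\right) + y{\left(-4,-26 \right)} = \left(3268 + 12 \left(-30\right) \left(43 - -30\right)\right) + \left(-8 - 4 + \left(-26\right)^{2} + \left(-4\right)^{2}\right) = \left(3268 + 12 \left(-30\right) \left(43 + 30\right)\right) + \left(-8 - 4 + 676 + 16\right) = \left(3268 + 12 \left(-30\right) 73\right) + 680 = \left(3268 - 26280\right) + 680 = -23012 + 680 = -22332$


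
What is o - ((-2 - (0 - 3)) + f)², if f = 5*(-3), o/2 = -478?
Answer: -1152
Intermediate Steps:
o = -956 (o = 2*(-478) = -956)
f = -15
o - ((-2 - (0 - 3)) + f)² = -956 - ((-2 - (0 - 3)) - 15)² = -956 - ((-2 - 1*(-3)) - 15)² = -956 - ((-2 + 3) - 15)² = -956 - (1 - 15)² = -956 - 1*(-14)² = -956 - 1*196 = -956 - 196 = -1152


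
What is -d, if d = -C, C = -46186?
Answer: -46186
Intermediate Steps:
d = 46186 (d = -1*(-46186) = 46186)
-d = -1*46186 = -46186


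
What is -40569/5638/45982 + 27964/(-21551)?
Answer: -7250443875943/5587021666316 ≈ -1.2977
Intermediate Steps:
-40569/5638/45982 + 27964/(-21551) = -40569*1/5638*(1/45982) + 27964*(-1/21551) = -40569/5638*1/45982 - 27964/21551 = -40569/259246516 - 27964/21551 = -7250443875943/5587021666316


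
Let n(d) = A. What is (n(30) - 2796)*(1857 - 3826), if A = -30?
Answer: 5564394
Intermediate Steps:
n(d) = -30
(n(30) - 2796)*(1857 - 3826) = (-30 - 2796)*(1857 - 3826) = -2826*(-1969) = 5564394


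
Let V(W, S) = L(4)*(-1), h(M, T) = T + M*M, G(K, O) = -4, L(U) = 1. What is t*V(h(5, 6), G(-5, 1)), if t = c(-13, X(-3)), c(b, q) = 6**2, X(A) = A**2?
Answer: -36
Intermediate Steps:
h(M, T) = T + M**2
V(W, S) = -1 (V(W, S) = 1*(-1) = -1)
c(b, q) = 36
t = 36
t*V(h(5, 6), G(-5, 1)) = 36*(-1) = -36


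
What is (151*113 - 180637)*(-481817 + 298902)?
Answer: 29920138210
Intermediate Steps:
(151*113 - 180637)*(-481817 + 298902) = (17063 - 180637)*(-182915) = -163574*(-182915) = 29920138210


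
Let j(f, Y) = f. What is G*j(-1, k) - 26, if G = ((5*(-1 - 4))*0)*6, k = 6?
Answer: -26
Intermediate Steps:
G = 0 (G = ((5*(-5))*0)*6 = -25*0*6 = 0*6 = 0)
G*j(-1, k) - 26 = 0*(-1) - 26 = 0 - 26 = -26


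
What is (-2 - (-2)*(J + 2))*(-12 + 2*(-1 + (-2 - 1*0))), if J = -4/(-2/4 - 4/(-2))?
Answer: 60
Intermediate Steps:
J = -8/3 (J = -4/(-2*¼ - 4*(-½)) = -4/(-½ + 2) = -4/3/2 = -4*⅔ = -8/3 ≈ -2.6667)
(-2 - (-2)*(J + 2))*(-12 + 2*(-1 + (-2 - 1*0))) = (-2 - (-2)*(-8/3 + 2))*(-12 + 2*(-1 + (-2 - 1*0))) = (-2 - (-2)*(-2)/3)*(-12 + 2*(-1 + (-2 + 0))) = (-2 - 2*⅔)*(-12 + 2*(-1 - 2)) = (-2 - 4/3)*(-12 + 2*(-3)) = -10*(-12 - 6)/3 = -10/3*(-18) = 60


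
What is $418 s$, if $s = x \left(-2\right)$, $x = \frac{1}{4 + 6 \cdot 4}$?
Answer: $- \frac{209}{7} \approx -29.857$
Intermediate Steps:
$x = \frac{1}{28}$ ($x = \frac{1}{4 + 24} = \frac{1}{28} \approx 0.035714$)
$s = - \frac{1}{14}$ ($s = \frac{1}{28} \left(-2\right) = - \frac{1}{14} \approx -0.071429$)
$418 s = 418 \left(- \frac{1}{14}\right) = - \frac{209}{7}$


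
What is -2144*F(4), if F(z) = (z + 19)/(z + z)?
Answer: -6164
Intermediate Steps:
F(z) = (19 + z)/(2*z) (F(z) = (19 + z)/((2*z)) = (19 + z)*(1/(2*z)) = (19 + z)/(2*z))
-2144*F(4) = -1072*(19 + 4)/4 = -1072*23/4 = -2144*23/8 = -6164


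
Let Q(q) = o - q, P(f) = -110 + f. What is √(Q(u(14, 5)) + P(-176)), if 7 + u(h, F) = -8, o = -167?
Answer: I*√438 ≈ 20.928*I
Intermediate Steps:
u(h, F) = -15 (u(h, F) = -7 - 8 = -15)
Q(q) = -167 - q
√(Q(u(14, 5)) + P(-176)) = √((-167 - 1*(-15)) + (-110 - 176)) = √((-167 + 15) - 286) = √(-152 - 286) = √(-438) = I*√438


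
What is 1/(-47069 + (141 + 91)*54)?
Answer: -1/34541 ≈ -2.8951e-5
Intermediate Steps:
1/(-47069 + (141 + 91)*54) = 1/(-47069 + 232*54) = 1/(-47069 + 12528) = 1/(-34541) = -1/34541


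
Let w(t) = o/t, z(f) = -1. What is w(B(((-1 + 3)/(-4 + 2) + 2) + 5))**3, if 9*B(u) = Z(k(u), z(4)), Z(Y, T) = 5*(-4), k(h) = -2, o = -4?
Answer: 729/125 ≈ 5.8320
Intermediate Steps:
Z(Y, T) = -20
B(u) = -20/9 (B(u) = (1/9)*(-20) = -20/9)
w(t) = -4/t
w(B(((-1 + 3)/(-4 + 2) + 2) + 5))**3 = (-4/(-20/9))**3 = (-4*(-9/20))**3 = (9/5)**3 = 729/125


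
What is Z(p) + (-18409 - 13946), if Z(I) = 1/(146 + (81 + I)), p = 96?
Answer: -10450664/323 ≈ -32355.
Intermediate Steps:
Z(I) = 1/(227 + I)
Z(p) + (-18409 - 13946) = 1/(227 + 96) + (-18409 - 13946) = 1/323 - 32355 = -10450664/323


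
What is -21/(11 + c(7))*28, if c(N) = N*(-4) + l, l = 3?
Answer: 42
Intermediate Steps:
c(N) = 3 - 4*N (c(N) = N*(-4) + 3 = -4*N + 3 = 3 - 4*N)
-21/(11 + c(7))*28 = -21/(11 + (3 - 4*7))*28 = -21/(11 + (3 - 28))*28 = -21/(11 - 25)*28 = -21/(-14)*28 = -21*(-1/14)*28 = (3/2)*28 = 42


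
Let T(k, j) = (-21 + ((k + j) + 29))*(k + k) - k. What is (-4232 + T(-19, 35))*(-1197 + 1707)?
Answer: -2613750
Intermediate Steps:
T(k, j) = -k + 2*k*(8 + j + k) (T(k, j) = (-21 + ((j + k) + 29))*(2*k) - k = (-21 + (29 + j + k))*(2*k) - k = (8 + j + k)*(2*k) - k = 2*k*(8 + j + k) - k = -k + 2*k*(8 + j + k))
(-4232 + T(-19, 35))*(-1197 + 1707) = (-4232 - 19*(15 + 2*35 + 2*(-19)))*(-1197 + 1707) = (-4232 - 19*(15 + 70 - 38))*510 = (-4232 - 19*47)*510 = (-4232 - 893)*510 = -5125*510 = -2613750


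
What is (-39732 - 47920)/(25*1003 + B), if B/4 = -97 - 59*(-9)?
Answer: -87652/26811 ≈ -3.2693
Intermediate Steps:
B = 1736 (B = 4*(-97 - 59*(-9)) = 4*(-97 + 531) = 4*434 = 1736)
(-39732 - 47920)/(25*1003 + B) = (-39732 - 47920)/(25*1003 + 1736) = -87652/(25075 + 1736) = -87652/26811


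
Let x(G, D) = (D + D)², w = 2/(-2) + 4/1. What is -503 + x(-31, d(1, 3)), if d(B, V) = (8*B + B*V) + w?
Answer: 281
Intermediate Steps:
w = 3 (w = 2*(-½) + 4*1 = -1 + 4 = 3)
d(B, V) = 3 + 8*B + B*V (d(B, V) = (8*B + B*V) + 3 = 3 + 8*B + B*V)
x(G, D) = 4*D² (x(G, D) = (2*D)² = 4*D²)
-503 + x(-31, d(1, 3)) = -503 + 4*(3 + 8*1 + 1*3)² = -503 + 4*(3 + 8 + 3)² = -503 + 4*14² = -503 + 4*196 = -503 + 784 = 281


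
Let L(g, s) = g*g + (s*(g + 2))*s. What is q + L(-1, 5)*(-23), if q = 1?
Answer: -597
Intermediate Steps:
L(g, s) = g**2 + s**2*(2 + g) (L(g, s) = g**2 + (s*(2 + g))*s = g**2 + s**2*(2 + g))
q + L(-1, 5)*(-23) = 1 + ((-1)**2 + 2*5**2 - 1*5**2)*(-23) = 1 + (1 + 2*25 - 1*25)*(-23) = 1 + (1 + 50 - 25)*(-23) = 1 + 26*(-23) = 1 - 598 = -597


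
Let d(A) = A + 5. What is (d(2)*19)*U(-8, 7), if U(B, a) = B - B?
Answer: 0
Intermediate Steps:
d(A) = 5 + A
U(B, a) = 0
(d(2)*19)*U(-8, 7) = ((5 + 2)*19)*0 = (7*19)*0 = 133*0 = 0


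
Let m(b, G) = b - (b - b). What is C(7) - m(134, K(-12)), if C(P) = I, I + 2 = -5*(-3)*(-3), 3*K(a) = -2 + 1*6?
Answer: -181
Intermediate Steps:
K(a) = 4/3 (K(a) = (-2 + 1*6)/3 = (-2 + 6)/3 = (⅓)*4 = 4/3)
m(b, G) = b (m(b, G) = b - 1*0 = b + 0 = b)
I = -47 (I = -2 - 5*(-3)*(-3) = -2 + 15*(-3) = -2 - 45 = -47)
C(P) = -47
C(7) - m(134, K(-12)) = -47 - 1*134 = -47 - 134 = -181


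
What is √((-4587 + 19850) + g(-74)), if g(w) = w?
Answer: √15189 ≈ 123.24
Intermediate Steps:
√((-4587 + 19850) + g(-74)) = √((-4587 + 19850) - 74) = √(15263 - 74) = √15189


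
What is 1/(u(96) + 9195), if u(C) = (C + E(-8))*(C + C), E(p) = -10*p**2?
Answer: -1/95253 ≈ -1.0498e-5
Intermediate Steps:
u(C) = 2*C*(-640 + C) (u(C) = (C - 10*(-8)**2)*(C + C) = (C - 10*64)*(2*C) = (C - 640)*(2*C) = (-640 + C)*(2*C) = 2*C*(-640 + C))
1/(u(96) + 9195) = 1/(2*96*(-640 + 96) + 9195) = 1/(2*96*(-544) + 9195) = 1/(-104448 + 9195) = 1/(-95253) = -1/95253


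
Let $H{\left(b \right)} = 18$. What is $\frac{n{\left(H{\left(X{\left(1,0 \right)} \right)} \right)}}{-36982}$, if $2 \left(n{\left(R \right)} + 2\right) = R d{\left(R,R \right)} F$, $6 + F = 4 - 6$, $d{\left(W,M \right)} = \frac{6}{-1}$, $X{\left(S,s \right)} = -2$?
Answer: $- \frac{215}{18491} \approx -0.011627$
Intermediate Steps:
$d{\left(W,M \right)} = -6$ ($d{\left(W,M \right)} = 6 \left(-1\right) = -6$)
$F = -8$ ($F = -6 + \left(4 - 6\right) = -6 - 2 = -8$)
$n{\left(R \right)} = -2 + 24 R$ ($n{\left(R \right)} = -2 + \frac{R \left(-6\right) \left(-8\right)}{2} = -2 + \frac{- 6 R \left(-8\right)}{2} = -2 + \frac{48 R}{2} = -2 + 24 R$)
$\frac{n{\left(H{\left(X{\left(1,0 \right)} \right)} \right)}}{-36982} = \frac{-2 + 24 \cdot 18}{-36982} = \left(-2 + 432\right) \left(- \frac{1}{36982}\right) = 430 \left(- \frac{1}{36982}\right) = - \frac{215}{18491}$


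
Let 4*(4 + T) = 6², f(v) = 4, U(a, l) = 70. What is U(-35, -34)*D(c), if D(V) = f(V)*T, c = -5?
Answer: 1400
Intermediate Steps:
T = 5 (T = -4 + (¼)*6² = -4 + (¼)*36 = -4 + 9 = 5)
D(V) = 20 (D(V) = 4*5 = 20)
U(-35, -34)*D(c) = 70*20 = 1400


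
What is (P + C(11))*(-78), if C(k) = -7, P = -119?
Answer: 9828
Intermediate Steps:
(P + C(11))*(-78) = (-119 - 7)*(-78) = -126*(-78) = 9828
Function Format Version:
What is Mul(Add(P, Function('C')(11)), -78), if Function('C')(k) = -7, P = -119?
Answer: 9828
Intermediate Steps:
Mul(Add(P, Function('C')(11)), -78) = Mul(Add(-119, -7), -78) = Mul(-126, -78) = 9828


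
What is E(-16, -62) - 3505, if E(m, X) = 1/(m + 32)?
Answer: -56079/16 ≈ -3504.9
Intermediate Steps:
E(m, X) = 1/(32 + m)
E(-16, -62) - 3505 = 1/(32 - 16) - 3505 = 1/16 - 3505 = -56079/16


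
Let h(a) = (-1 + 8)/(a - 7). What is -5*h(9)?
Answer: -35/2 ≈ -17.500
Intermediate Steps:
h(a) = 7/(-7 + a)
-5*h(9) = -35/(-7 + 9) = -35/2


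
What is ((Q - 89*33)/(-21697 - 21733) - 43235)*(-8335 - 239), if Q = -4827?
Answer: 8049649682082/21715 ≈ 3.7070e+8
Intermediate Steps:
((Q - 89*33)/(-21697 - 21733) - 43235)*(-8335 - 239) = ((-4827 - 89*33)/(-21697 - 21733) - 43235)*(-8335 - 239) = ((-4827 - 2937)/(-43430) - 43235)*(-8574) = (-7764*(-1/43430) - 43235)*(-8574) = (3882/21715 - 43235)*(-8574) = -938844143/21715*(-8574) = 8049649682082/21715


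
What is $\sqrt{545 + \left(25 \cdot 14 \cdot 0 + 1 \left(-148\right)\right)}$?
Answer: $\sqrt{397} \approx 19.925$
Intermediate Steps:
$\sqrt{545 + \left(25 \cdot 14 \cdot 0 + 1 \left(-148\right)\right)} = \sqrt{545 + \left(350 \cdot 0 - 148\right)} = \sqrt{545 + \left(0 - 148\right)} = \sqrt{545 - 148} = \sqrt{397}$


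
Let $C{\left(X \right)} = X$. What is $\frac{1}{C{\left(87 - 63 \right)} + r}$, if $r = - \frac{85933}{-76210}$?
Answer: $\frac{76210}{1914973} \approx 0.039797$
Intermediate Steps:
$r = \frac{85933}{76210}$ ($r = - \frac{85933 \left(-1\right)}{76210} = \left(-1\right) \left(- \frac{85933}{76210}\right) = \frac{85933}{76210} \approx 1.1276$)
$\frac{1}{C{\left(87 - 63 \right)} + r} = \frac{1}{\left(87 - 63\right) + \frac{85933}{76210}} = \frac{1}{24 + \frac{85933}{76210}} = \frac{1}{\frac{1914973}{76210}} = \frac{76210}{1914973}$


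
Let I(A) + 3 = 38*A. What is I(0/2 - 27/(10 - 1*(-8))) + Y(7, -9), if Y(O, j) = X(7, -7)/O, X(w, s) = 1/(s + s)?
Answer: -5881/98 ≈ -60.010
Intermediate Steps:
X(w, s) = 1/(2*s)
Y(O, j) = -1/(14*O) (Y(O, j) = ((1/2)/(-7))/O = ((1/2)*(-1/7))/O = -1/(14*O))
I(A) = -3 + 38*A
I(0/2 - 27/(10 - 1*(-8))) + Y(7, -9) = (-3 + 38*(0/2 - 27/(10 - 1*(-8)))) - 1/14/7 = (-3 + 38*(0*(1/2) - 27/(10 + 8))) - 1/14*1/7 = (-3 + 38*(0 - 27/18)) - 1/98 = (-3 + 38*(0 - 27*1/18)) - 1/98 = (-3 + 38*(0 - 3/2)) - 1/98 = (-3 + 38*(-3/2)) - 1/98 = (-3 - 57) - 1/98 = -60 - 1/98 = -5881/98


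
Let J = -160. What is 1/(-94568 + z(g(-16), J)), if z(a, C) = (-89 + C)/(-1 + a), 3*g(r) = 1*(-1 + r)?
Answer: -20/1890613 ≈ -1.0579e-5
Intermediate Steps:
g(r) = -1/3 + r/3 (g(r) = (1*(-1 + r))/3 = (-1 + r)/3 = -1/3 + r/3)
z(a, C) = (-89 + C)/(-1 + a)
1/(-94568 + z(g(-16), J)) = 1/(-94568 + (-89 - 160)/(-1 + (-1/3 + (1/3)*(-16)))) = 1/(-94568 - 249/(-1 + (-1/3 - 16/3))) = 1/(-94568 - 249/(-1 - 17/3)) = 1/(-94568 - 249/(-20/3)) = 1/(-94568 - 3/20*(-249)) = 1/(-94568 + 747/20) = 1/(-1890613/20) = -20/1890613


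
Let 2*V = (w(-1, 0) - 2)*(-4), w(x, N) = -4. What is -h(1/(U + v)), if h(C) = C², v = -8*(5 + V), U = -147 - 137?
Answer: -1/176400 ≈ -5.6689e-6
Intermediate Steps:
U = -284
V = 12 (V = ((-4 - 2)*(-4))/2 = (-6*(-4))/2 = (½)*24 = 12)
v = -136 (v = -8*(5 + 12) = -8*17 = -136)
-h(1/(U + v)) = -(1/(-284 - 136))² = -(1/(-420))² = -(-1/420)² = -1*1/176400 = -1/176400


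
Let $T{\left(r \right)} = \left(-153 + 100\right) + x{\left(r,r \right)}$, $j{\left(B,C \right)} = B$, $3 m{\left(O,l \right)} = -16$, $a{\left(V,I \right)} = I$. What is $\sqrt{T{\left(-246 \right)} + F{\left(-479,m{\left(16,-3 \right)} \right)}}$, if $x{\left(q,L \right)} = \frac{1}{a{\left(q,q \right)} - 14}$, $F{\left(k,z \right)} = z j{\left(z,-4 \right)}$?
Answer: $\frac{i \sqrt{3735485}}{390} \approx 4.9557 i$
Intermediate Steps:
$m{\left(O,l \right)} = - \frac{16}{3}$ ($m{\left(O,l \right)} = \frac{1}{3} \left(-16\right) = - \frac{16}{3}$)
$F{\left(k,z \right)} = z^{2}$ ($F{\left(k,z \right)} = z z = z^{2}$)
$x{\left(q,L \right)} = \frac{1}{-14 + q}$ ($x{\left(q,L \right)} = \frac{1}{q - 14} = \frac{1}{-14 + q}$)
$T{\left(r \right)} = -53 + \frac{1}{-14 + r}$ ($T{\left(r \right)} = \left(-153 + 100\right) + \frac{1}{-14 + r} = -53 + \frac{1}{-14 + r}$)
$\sqrt{T{\left(-246 \right)} + F{\left(-479,m{\left(16,-3 \right)} \right)}} = \sqrt{\frac{743 - -13038}{-14 - 246} + \left(- \frac{16}{3}\right)^{2}} = \sqrt{\frac{743 + 13038}{-260} + \frac{256}{9}} = \sqrt{\left(- \frac{1}{260}\right) 13781 + \frac{256}{9}} = \sqrt{- \frac{13781}{260} + \frac{256}{9}} = \sqrt{- \frac{57469}{2340}} = \frac{i \sqrt{3735485}}{390}$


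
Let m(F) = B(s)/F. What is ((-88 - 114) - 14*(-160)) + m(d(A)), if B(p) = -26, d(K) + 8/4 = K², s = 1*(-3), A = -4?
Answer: 14253/7 ≈ 2036.1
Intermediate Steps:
s = -3
d(K) = -2 + K²
m(F) = -26/F
((-88 - 114) - 14*(-160)) + m(d(A)) = ((-88 - 114) - 14*(-160)) - 26/(-2 + (-4)²) = (-202 + 2240) - 26/(-2 + 16) = 2038 - 26/14 = 2038 - 26*1/14 = 2038 - 13/7 = 14253/7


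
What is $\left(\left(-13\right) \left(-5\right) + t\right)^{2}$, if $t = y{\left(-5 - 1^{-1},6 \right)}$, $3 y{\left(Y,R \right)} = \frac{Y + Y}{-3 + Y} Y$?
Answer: $\frac{34969}{9} \approx 3885.4$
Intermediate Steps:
$y{\left(Y,R \right)} = \frac{2 Y^{2}}{3 \left(-3 + Y\right)}$ ($y{\left(Y,R \right)} = \frac{\frac{Y + Y}{-3 + Y} Y}{3} = \frac{\frac{2 Y}{-3 + Y} Y}{3} = \frac{2 Y^{2} \frac{1}{-3 + Y}}{3} = \frac{2 Y^{2}}{3 \left(-3 + Y\right)}$)
$t = - \frac{8}{3}$ ($t = \frac{2 \left(-5 - 1^{-1}\right)^{2}}{3 \left(-3 - 6\right)} = \frac{2 \left(-5 - 1\right)^{2}}{3 \left(-3 - 6\right)} = \frac{2 \left(-6\right)^{2}}{3 \left(-3 - 6\right)} = \frac{2}{3} \cdot 36 \frac{1}{-9} = \frac{2}{3} \cdot 36 \left(- \frac{1}{9}\right) = - \frac{8}{3} \approx -2.6667$)
$\left(\left(-13\right) \left(-5\right) + t\right)^{2} = \left(\left(-13\right) \left(-5\right) - \frac{8}{3}\right)^{2} = \left(65 - \frac{8}{3}\right)^{2} = \left(\frac{187}{3}\right)^{2} = \frac{34969}{9}$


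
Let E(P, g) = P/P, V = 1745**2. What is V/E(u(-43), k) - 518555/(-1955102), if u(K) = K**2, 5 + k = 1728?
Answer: 5953334986105/1955102 ≈ 3.0450e+6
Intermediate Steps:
V = 3045025
k = 1723 (k = -5 + 1728 = 1723)
E(P, g) = 1
V/E(u(-43), k) - 518555/(-1955102) = 3045025/1 - 518555/(-1955102) = 3045025*1 - 518555*(-1/1955102) = 3045025 + 518555/1955102 = 5953334986105/1955102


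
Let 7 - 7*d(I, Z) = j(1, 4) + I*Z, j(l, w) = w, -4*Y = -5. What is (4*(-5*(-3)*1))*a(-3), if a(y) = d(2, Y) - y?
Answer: 1290/7 ≈ 184.29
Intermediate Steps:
Y = 5/4 (Y = -1/4*(-5) = 5/4 ≈ 1.2500)
d(I, Z) = 3/7 - I*Z/7 (d(I, Z) = 1 - (4 + I*Z)/7 = 1 + (-4/7 - I*Z/7) = 3/7 - I*Z/7)
a(y) = 1/14 - y (a(y) = (3/7 - 1/7*2*5/4) - y = (3/7 - 5/14) - y = 1/14 - y)
(4*(-5*(-3)*1))*a(-3) = (4*(-5*(-3)*1))*(1/14 - 1*(-3)) = (4*(15*1))*(1/14 + 3) = (4*15)*(43/14) = 60*(43/14) = 1290/7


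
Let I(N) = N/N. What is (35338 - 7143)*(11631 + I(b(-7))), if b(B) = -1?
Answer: 327964240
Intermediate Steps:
I(N) = 1
(35338 - 7143)*(11631 + I(b(-7))) = (35338 - 7143)*(11631 + 1) = 28195*11632 = 327964240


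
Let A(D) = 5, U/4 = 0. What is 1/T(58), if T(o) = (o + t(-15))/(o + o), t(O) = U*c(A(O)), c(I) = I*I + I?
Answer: 2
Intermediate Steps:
U = 0 (U = 4*0 = 0)
c(I) = I + I² (c(I) = I² + I = I + I²)
t(O) = 0 (t(O) = 0*(5*(1 + 5)) = 0*(5*6) = 0*30 = 0)
T(o) = ½ (T(o) = (o + 0)/(o + o) = o/((2*o)) = o*(1/(2*o)) = ½)
1/T(58) = 1/(½) = 2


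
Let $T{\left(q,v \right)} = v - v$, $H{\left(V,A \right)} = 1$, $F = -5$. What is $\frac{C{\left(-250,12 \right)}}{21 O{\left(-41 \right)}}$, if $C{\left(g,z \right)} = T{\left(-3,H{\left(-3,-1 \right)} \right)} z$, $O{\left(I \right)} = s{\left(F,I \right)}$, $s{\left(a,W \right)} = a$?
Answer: $0$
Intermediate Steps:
$T{\left(q,v \right)} = 0$
$O{\left(I \right)} = -5$
$C{\left(g,z \right)} = 0$ ($C{\left(g,z \right)} = 0 z = 0$)
$\frac{C{\left(-250,12 \right)}}{21 O{\left(-41 \right)}} = \frac{0}{21 \left(-5\right)} = \frac{0}{-105} = 0 \left(- \frac{1}{105}\right) = 0$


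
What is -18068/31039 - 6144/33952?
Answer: -25129636/32932379 ≈ -0.76307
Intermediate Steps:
-18068/31039 - 6144/33952 = -18068*1/31039 - 6144*1/33952 = -18068/31039 - 192/1061 = -25129636/32932379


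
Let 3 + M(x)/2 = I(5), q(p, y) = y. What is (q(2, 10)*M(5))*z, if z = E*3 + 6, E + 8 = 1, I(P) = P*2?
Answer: -2100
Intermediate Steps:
I(P) = 2*P
E = -7 (E = -8 + 1 = -7)
M(x) = 14 (M(x) = -6 + 2*(2*5) = -6 + 2*10 = -6 + 20 = 14)
z = -15 (z = -7*3 + 6 = -21 + 6 = -15)
(q(2, 10)*M(5))*z = (10*14)*(-15) = 140*(-15) = -2100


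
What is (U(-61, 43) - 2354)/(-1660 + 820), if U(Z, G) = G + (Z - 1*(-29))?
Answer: 781/280 ≈ 2.7893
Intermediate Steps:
U(Z, G) = 29 + G + Z (U(Z, G) = G + (Z + 29) = G + (29 + Z) = 29 + G + Z)
(U(-61, 43) - 2354)/(-1660 + 820) = ((29 + 43 - 61) - 2354)/(-1660 + 820) = (11 - 2354)/(-840) = -2343*(-1/840) = 781/280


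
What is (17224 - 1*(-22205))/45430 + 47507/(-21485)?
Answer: -262222189/195212710 ≈ -1.3433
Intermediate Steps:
(17224 - 1*(-22205))/45430 + 47507/(-21485) = (17224 + 22205)*(1/45430) + 47507*(-1/21485) = 39429*(1/45430) - 47507/21485 = 39429/45430 - 47507/21485 = -262222189/195212710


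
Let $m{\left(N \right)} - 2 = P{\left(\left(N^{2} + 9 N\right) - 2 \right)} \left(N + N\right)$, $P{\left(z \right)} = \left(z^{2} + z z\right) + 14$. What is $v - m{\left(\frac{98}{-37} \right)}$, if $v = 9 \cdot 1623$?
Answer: $\frac{1278195200777}{69343957} \approx 18433.0$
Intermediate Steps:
$v = 14607$
$P{\left(z \right)} = 14 + 2 z^{2}$ ($P{\left(z \right)} = \left(z^{2} + z^{2}\right) + 14 = 2 z^{2} + 14 = 14 + 2 z^{2}$)
$m{\left(N \right)} = 2 + 2 N \left(14 + 2 \left(-2 + N^{2} + 9 N\right)^{2}\right)$ ($m{\left(N \right)} = 2 + \left(14 + 2 \left(\left(N^{2} + 9 N\right) - 2\right)^{2}\right) \left(N + N\right) = 2 + \left(14 + 2 \left(-2 + N^{2} + 9 N\right)^{2}\right) 2 N = 2 + 2 N \left(14 + 2 \left(-2 + N^{2} + 9 N\right)^{2}\right)$)
$v - m{\left(\frac{98}{-37} \right)} = 14607 - \left(2 + 4 \frac{98}{-37} \left(7 + \left(-2 + \left(\frac{98}{-37}\right)^{2} + 9 \frac{98}{-37}\right)^{2}\right)\right) = 14607 - \left(2 + 4 \cdot 98 \left(- \frac{1}{37}\right) \left(7 + \left(-2 + \left(98 \left(- \frac{1}{37}\right)\right)^{2} + 9 \cdot 98 \left(- \frac{1}{37}\right)\right)^{2}\right)\right) = 14607 - \left(2 + 4 \left(- \frac{98}{37}\right) \left(7 + \left(-2 + \left(- \frac{98}{37}\right)^{2} + 9 \left(- \frac{98}{37}\right)\right)^{2}\right)\right) = 14607 - \left(2 + 4 \left(- \frac{98}{37}\right) \left(7 + \left(-2 + \frac{9604}{1369} - \frac{882}{37}\right)^{2}\right)\right) = 14607 - \left(2 + 4 \left(- \frac{98}{37}\right) \left(7 + \left(- \frac{25768}{1369}\right)^{2}\right)\right) = 14607 - \left(2 + 4 \left(- \frac{98}{37}\right) \left(7 + \frac{663989824}{1874161}\right)\right) = 14607 - \left(2 + 4 \left(- \frac{98}{37}\right) \frac{677108951}{1874161}\right) = 14607 - \left(2 - \frac{265426708792}{69343957}\right) = 14607 - - \frac{265288020878}{69343957} = 14607 + \frac{265288020878}{69343957} = \frac{1278195200777}{69343957}$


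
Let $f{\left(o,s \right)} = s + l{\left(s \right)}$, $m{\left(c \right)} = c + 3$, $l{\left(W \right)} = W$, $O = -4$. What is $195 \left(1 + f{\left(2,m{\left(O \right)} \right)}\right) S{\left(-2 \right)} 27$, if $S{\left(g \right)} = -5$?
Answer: $26325$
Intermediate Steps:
$m{\left(c \right)} = 3 + c$
$f{\left(o,s \right)} = 2 s$ ($f{\left(o,s \right)} = s + s = 2 s$)
$195 \left(1 + f{\left(2,m{\left(O \right)} \right)}\right) S{\left(-2 \right)} 27 = 195 \left(1 + 2 \left(3 - 4\right)\right) \left(-5\right) 27 = 195 \left(1 + 2 \left(-1\right)\right) \left(-5\right) 27 = 195 \left(1 - 2\right) \left(-5\right) 27 = 195 \left(\left(-1\right) \left(-5\right)\right) 27 = 195 \cdot 5 \cdot 27 = 975 \cdot 27 = 26325$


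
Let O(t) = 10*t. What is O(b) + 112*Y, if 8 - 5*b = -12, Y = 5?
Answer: 600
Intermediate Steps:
b = 4 (b = 8/5 - ⅕*(-12) = 8/5 + 12/5 = 4)
O(b) + 112*Y = 10*4 + 112*5 = 40 + 560 = 600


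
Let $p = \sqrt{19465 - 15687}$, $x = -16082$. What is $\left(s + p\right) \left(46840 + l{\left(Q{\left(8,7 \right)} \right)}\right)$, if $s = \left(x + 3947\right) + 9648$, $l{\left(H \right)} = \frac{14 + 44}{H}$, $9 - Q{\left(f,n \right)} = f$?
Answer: $-116635326 + 46898 \sqrt{3778} \approx -1.1375 \cdot 10^{8}$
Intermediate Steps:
$p = \sqrt{3778} \approx 61.465$
$Q{\left(f,n \right)} = 9 - f$
$l{\left(H \right)} = \frac{58}{H}$
$s = -2487$ ($s = \left(-16082 + 3947\right) + 9648 = -12135 + 9648 = -2487$)
$\left(s + p\right) \left(46840 + l{\left(Q{\left(8,7 \right)} \right)}\right) = \left(-2487 + \sqrt{3778}\right) \left(46840 + \frac{58}{9 - 8}\right) = \left(-2487 + \sqrt{3778}\right) \left(46840 + \frac{58}{1}\right) = \left(-2487 + \sqrt{3778}\right) \left(46840 + 58 \cdot 1\right) = \left(-2487 + \sqrt{3778}\right) \left(46840 + 58\right) = \left(-2487 + \sqrt{3778}\right) 46898 = -116635326 + 46898 \sqrt{3778}$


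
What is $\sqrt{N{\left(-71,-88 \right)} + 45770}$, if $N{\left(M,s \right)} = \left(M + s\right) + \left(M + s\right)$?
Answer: $2 \sqrt{11363} \approx 213.19$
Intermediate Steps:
$N{\left(M,s \right)} = 2 M + 2 s$
$\sqrt{N{\left(-71,-88 \right)} + 45770} = \sqrt{\left(2 \left(-71\right) + 2 \left(-88\right)\right) + 45770} = \sqrt{\left(-142 - 176\right) + 45770} = \sqrt{-318 + 45770} = \sqrt{45452} = 2 \sqrt{11363}$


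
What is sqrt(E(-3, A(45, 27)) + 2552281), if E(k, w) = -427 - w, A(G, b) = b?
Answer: sqrt(2551827) ≈ 1597.4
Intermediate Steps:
sqrt(E(-3, A(45, 27)) + 2552281) = sqrt((-427 - 1*27) + 2552281) = sqrt((-427 - 27) + 2552281) = sqrt(-454 + 2552281) = sqrt(2551827)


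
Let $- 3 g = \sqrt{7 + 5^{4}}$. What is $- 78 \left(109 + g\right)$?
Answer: $-8502 + 52 \sqrt{158} \approx -7848.4$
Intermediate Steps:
$g = - \frac{2 \sqrt{158}}{3}$ ($g = - \frac{\sqrt{7 + 5^{4}}}{3} = - \frac{\sqrt{7 + 625}}{3} = - \frac{\sqrt{632}}{3} = - \frac{2 \sqrt{158}}{3} \approx -8.3799$)
$- 78 \left(109 + g\right) = - 78 \left(109 - \frac{2 \sqrt{158}}{3}\right) = -8502 + 52 \sqrt{158}$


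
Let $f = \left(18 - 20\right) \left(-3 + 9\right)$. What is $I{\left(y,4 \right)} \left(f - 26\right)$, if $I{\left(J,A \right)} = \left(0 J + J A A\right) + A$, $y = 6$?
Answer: $-3800$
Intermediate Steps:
$I{\left(J,A \right)} = A + J A^{2}$ ($I{\left(J,A \right)} = \left(0 + A J A\right) + A = \left(0 + J A^{2}\right) + A = J A^{2} + A = A + J A^{2}$)
$f = -12$ ($f = \left(-2\right) 6 = -12$)
$I{\left(y,4 \right)} \left(f - 26\right) = 4 \left(1 + 4 \cdot 6\right) \left(-12 - 26\right) = 4 \left(1 + 24\right) \left(-38\right) = 4 \cdot 25 \left(-38\right) = 100 \left(-38\right) = -3800$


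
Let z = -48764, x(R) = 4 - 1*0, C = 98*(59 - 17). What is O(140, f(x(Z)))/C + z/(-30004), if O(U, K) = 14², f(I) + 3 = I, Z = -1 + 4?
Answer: 263512/157521 ≈ 1.6729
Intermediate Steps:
Z = 3
C = 4116 (C = 98*42 = 4116)
x(R) = 4 (x(R) = 4 + 0 = 4)
f(I) = -3 + I
O(U, K) = 196
O(140, f(x(Z)))/C + z/(-30004) = 196/4116 - 48764/(-30004) = 196*(1/4116) - 48764*(-1/30004) = 1/21 + 12191/7501 = 263512/157521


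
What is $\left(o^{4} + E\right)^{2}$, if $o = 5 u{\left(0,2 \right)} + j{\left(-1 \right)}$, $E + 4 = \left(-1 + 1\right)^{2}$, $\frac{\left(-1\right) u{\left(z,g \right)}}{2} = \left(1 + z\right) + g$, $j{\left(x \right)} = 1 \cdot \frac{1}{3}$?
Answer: $\frac{3936548148834889}{6561} \approx 5.9999 \cdot 10^{11}$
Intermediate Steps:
$j{\left(x \right)} = \frac{1}{3}$ ($j{\left(x \right)} = 1 \cdot \frac{1}{3} = \frac{1}{3}$)
$u{\left(z,g \right)} = -2 - 2 g - 2 z$ ($u{\left(z,g \right)} = - 2 \left(\left(1 + z\right) + g\right) = - 2 \left(1 + g + z\right) = -2 - 2 g - 2 z$)
$E = -4$ ($E = -4 + \left(-1 + 1\right)^{2} = -4 + 0^{2} = -4 + 0 = -4$)
$o = - \frac{89}{3}$ ($o = 5 \left(-2 - 4 - 0\right) + \frac{1}{3} = 5 \left(-2 - 4 + 0\right) + \frac{1}{3} = 5 \left(-6\right) + \frac{1}{3} = -30 + \frac{1}{3} = - \frac{89}{3} \approx -29.667$)
$\left(o^{4} + E\right)^{2} = \left(\left(- \frac{89}{3}\right)^{4} - 4\right)^{2} = \left(\frac{62742241}{81} - 4\right)^{2} = \left(\frac{62741917}{81}\right)^{2} = \frac{3936548148834889}{6561}$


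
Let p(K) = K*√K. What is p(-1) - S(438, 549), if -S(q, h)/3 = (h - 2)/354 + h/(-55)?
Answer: -164261/6490 - I ≈ -25.31 - 1.0*I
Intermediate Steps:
p(K) = K^(3/2)
S(q, h) = 1/59 + 299*h/6490 (S(q, h) = -3*((h - 2)/354 + h/(-55)) = -3*((-2 + h)*(1/354) + h*(-1/55)) = -3*((-1/177 + h/354) - h/55) = -3*(-1/177 - 299*h/19470) = 1/59 + 299*h/6490)
p(-1) - S(438, 549) = (-1)^(3/2) - (1/59 + (299/6490)*549) = -I - (1/59 + 164151/6490) = -I - 1*164261/6490 = -I - 164261/6490 = -164261/6490 - I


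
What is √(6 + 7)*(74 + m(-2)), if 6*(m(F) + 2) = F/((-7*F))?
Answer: 3023*√13/42 ≈ 259.51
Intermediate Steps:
m(F) = -85/42 (m(F) = -2 + (F/((-7*F)))/6 = -2 + (F*(-1/(7*F)))/6 = -2 + (⅙)*(-⅐) = -2 - 1/42 = -85/42)
√(6 + 7)*(74 + m(-2)) = √(6 + 7)*(74 - 85/42) = √13*(3023/42) = 3023*√13/42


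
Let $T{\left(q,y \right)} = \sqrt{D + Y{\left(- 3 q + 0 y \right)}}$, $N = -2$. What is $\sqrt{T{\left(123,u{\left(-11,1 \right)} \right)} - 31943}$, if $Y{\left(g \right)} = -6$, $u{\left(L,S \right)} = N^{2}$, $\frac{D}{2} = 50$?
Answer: $\sqrt{-31943 + \sqrt{94}} \approx 178.7 i$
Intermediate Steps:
$D = 100$ ($D = 2 \cdot 50 = 100$)
$u{\left(L,S \right)} = 4$ ($u{\left(L,S \right)} = \left(-2\right)^{2} = 4$)
$T{\left(q,y \right)} = \sqrt{94}$ ($T{\left(q,y \right)} = \sqrt{100 - 6} = \sqrt{94}$)
$\sqrt{T{\left(123,u{\left(-11,1 \right)} \right)} - 31943} = \sqrt{\sqrt{94} - 31943} = \sqrt{-31943 + \sqrt{94}}$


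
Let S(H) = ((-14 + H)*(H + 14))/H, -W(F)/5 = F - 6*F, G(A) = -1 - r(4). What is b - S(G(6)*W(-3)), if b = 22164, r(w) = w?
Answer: 8171071/375 ≈ 21790.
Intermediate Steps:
G(A) = -5 (G(A) = -1 - 1*4 = -1 - 4 = -5)
W(F) = 25*F (W(F) = -5*(F - 6*F) = -(-25)*F = 25*F)
S(H) = (-14 + H)*(14 + H)/H (S(H) = ((-14 + H)*(14 + H))/H = (-14 + H)*(14 + H)/H)
b - S(G(6)*W(-3)) = 22164 - (-125*(-3) - 196/((-125*(-3)))) = 22164 - (-5*(-75) - 196/((-5*(-75)))) = 22164 - (375 - 196/375) = 22164 - 1*140429/375 = 22164 - 140429/375 = 8171071/375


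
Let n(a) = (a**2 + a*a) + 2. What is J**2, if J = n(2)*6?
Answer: 3600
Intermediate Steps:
n(a) = 2 + 2*a**2 (n(a) = (a**2 + a**2) + 2 = 2*a**2 + 2 = 2 + 2*a**2)
J = 60 (J = (2 + 2*2**2)*6 = (2 + 2*4)*6 = (2 + 8)*6 = 10*6 = 60)
J**2 = 60**2 = 3600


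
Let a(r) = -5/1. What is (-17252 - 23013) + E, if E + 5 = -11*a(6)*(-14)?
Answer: -41040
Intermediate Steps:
a(r) = -5 (a(r) = -5*1 = -5)
E = -775 (E = -5 - 11*(-5)*(-14) = -5 + 55*(-14) = -5 - 770 = -775)
(-17252 - 23013) + E = (-17252 - 23013) - 775 = -40265 - 775 = -41040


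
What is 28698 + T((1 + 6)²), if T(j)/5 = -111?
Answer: 28143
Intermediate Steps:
T(j) = -555 (T(j) = 5*(-111) = -555)
28698 + T((1 + 6)²) = 28698 - 555 = 28143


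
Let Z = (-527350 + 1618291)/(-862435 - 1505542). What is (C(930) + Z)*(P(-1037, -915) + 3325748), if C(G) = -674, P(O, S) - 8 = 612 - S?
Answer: -5314028430958237/2367977 ≈ -2.2441e+9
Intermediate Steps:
P(O, S) = 620 - S (P(O, S) = 8 + (612 - S) = 620 - S)
Z = -1090941/2367977 (Z = 1090941/(-2367977) = 1090941*(-1/2367977) = -1090941/2367977 ≈ -0.46071)
(C(930) + Z)*(P(-1037, -915) + 3325748) = (-674 - 1090941/2367977)*((620 - 1*(-915)) + 3325748) = -1597107439*((620 + 915) + 3325748)/2367977 = -1597107439*(1535 + 3325748)/2367977 = -1597107439/2367977*3327283 = -5314028430958237/2367977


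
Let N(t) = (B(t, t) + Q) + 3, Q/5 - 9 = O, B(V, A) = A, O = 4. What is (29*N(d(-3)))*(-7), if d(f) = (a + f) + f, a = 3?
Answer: -13195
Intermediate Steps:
Q = 65 (Q = 45 + 5*4 = 45 + 20 = 65)
d(f) = 3 + 2*f (d(f) = (3 + f) + f = 3 + 2*f)
N(t) = 68 + t (N(t) = (t + 65) + 3 = (65 + t) + 3 = 68 + t)
(29*N(d(-3)))*(-7) = (29*(68 + (3 + 2*(-3))))*(-7) = (29*(68 + (3 - 6)))*(-7) = (29*(68 - 3))*(-7) = (29*65)*(-7) = 1885*(-7) = -13195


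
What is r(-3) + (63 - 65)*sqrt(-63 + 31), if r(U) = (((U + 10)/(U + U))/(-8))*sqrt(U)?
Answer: I*(-384*sqrt(2) + 7*sqrt(3))/48 ≈ -11.061*I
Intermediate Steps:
r(U) = -(10 + U)/(16*sqrt(U)) (r(U) = (((10 + U)/((2*U)))*(-1/8))*sqrt(U) = (((10 + U)*(1/(2*U)))*(-1/8))*sqrt(U) = (((10 + U)/(2*U))*(-1/8))*sqrt(U) = (-(10 + U)/(16*U))*sqrt(U) = -(10 + U)/(16*sqrt(U)))
r(-3) + (63 - 65)*sqrt(-63 + 31) = (-10 - 1*(-3))/(16*sqrt(-3)) + (63 - 65)*sqrt(-63 + 31) = (-I*sqrt(3)/3)*(-10 + 3)/16 - 8*I*sqrt(2) = (1/16)*(-I*sqrt(3)/3)*(-7) - 8*I*sqrt(2) = 7*I*sqrt(3)/48 - 8*I*sqrt(2) = -8*I*sqrt(2) + 7*I*sqrt(3)/48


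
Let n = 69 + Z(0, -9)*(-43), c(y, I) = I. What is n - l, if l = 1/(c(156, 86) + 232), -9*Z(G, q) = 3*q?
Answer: -19081/318 ≈ -60.003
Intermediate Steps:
Z(G, q) = -q/3
n = -60 (n = 69 - ⅓*(-9)*(-43) = 69 + 3*(-43) = 69 - 129 = -60)
l = 1/318 (l = 1/(86 + 232) = 1/318 ≈ 0.0031447)
n - l = -60 - 1*1/318 = -60 - 1/318 = -19081/318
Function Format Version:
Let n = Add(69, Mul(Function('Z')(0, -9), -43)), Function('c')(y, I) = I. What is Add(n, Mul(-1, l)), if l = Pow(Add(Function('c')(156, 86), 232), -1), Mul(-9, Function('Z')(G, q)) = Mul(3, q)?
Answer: Rational(-19081, 318) ≈ -60.003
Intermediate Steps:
Function('Z')(G, q) = Mul(Rational(-1, 3), q) (Function('Z')(G, q) = Mul(Rational(-1, 9), Mul(3, q)) = Mul(Rational(-1, 3), q))
n = -60 (n = Add(69, Mul(Mul(Rational(-1, 3), -9), -43)) = Add(69, Mul(3, -43)) = Add(69, -129) = -60)
l = Rational(1, 318) (l = Pow(Add(86, 232), -1) = Pow(318, -1) = Rational(1, 318) ≈ 0.0031447)
Add(n, Mul(-1, l)) = Add(-60, Mul(-1, Rational(1, 318))) = Add(-60, Rational(-1, 318)) = Rational(-19081, 318)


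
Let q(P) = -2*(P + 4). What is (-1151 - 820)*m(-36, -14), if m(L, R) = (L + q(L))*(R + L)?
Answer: 2759400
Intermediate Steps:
q(P) = -8 - 2*P (q(P) = -2*(4 + P) = -8 - 2*P)
m(L, R) = (-8 - L)*(L + R) (m(L, R) = (L + (-8 - 2*L))*(R + L) = (-8 - L)*(L + R))
(-1151 - 820)*m(-36, -14) = (-1151 - 820)*(-1*(-36)**2 - 8*(-36) - 8*(-14) - 1*(-36)*(-14)) = -1971*(-1*1296 + 288 + 112 - 504) = -1971*(-1296 + 288 + 112 - 504) = -1971*(-1400) = 2759400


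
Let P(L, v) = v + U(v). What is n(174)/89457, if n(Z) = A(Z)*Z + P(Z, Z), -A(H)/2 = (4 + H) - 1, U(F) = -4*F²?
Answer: -60842/29819 ≈ -2.0404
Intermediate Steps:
P(L, v) = v - 4*v²
A(H) = -6 - 2*H (A(H) = -2*((4 + H) - 1) = -2*(3 + H) = -6 - 2*H)
n(Z) = Z*(1 - 4*Z) + Z*(-6 - 2*Z) (n(Z) = (-6 - 2*Z)*Z + Z*(1 - 4*Z) = Z*(-6 - 2*Z) + Z*(1 - 4*Z) = Z*(1 - 4*Z) + Z*(-6 - 2*Z))
n(174)/89457 = (174*(-5 - 6*174))/89457 = (174*(-5 - 1044))*(1/89457) = (174*(-1049))*(1/89457) = -182526*1/89457 = -60842/29819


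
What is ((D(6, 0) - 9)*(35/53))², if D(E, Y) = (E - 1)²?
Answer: 313600/2809 ≈ 111.64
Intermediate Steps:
D(E, Y) = (-1 + E)²
((D(6, 0) - 9)*(35/53))² = (((-1 + 6)² - 9)*(35/53))² = ((5² - 9)*(35*(1/53)))² = ((25 - 9)*(35/53))² = (16*(35/53))² = (560/53)² = 313600/2809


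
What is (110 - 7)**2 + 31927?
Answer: 42536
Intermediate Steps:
(110 - 7)**2 + 31927 = 103**2 + 31927 = 10609 + 31927 = 42536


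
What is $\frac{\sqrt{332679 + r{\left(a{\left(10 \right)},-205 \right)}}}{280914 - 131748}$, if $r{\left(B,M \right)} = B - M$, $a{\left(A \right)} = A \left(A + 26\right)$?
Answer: $\frac{\sqrt{83311}}{74583} \approx 0.00387$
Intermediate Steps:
$a{\left(A \right)} = A \left(26 + A\right)$
$\frac{\sqrt{332679 + r{\left(a{\left(10 \right)},-205 \right)}}}{280914 - 131748} = \frac{\sqrt{332679 - \left(-205 - 10 \left(26 + 10\right)\right)}}{280914 - 131748} = \frac{\sqrt{332679 + \left(10 \cdot 36 + 205\right)}}{280914 - 131748} = \frac{\sqrt{332679 + \left(360 + 205\right)}}{149166} = \sqrt{332679 + 565} \cdot \frac{1}{149166} = \sqrt{333244} \cdot \frac{1}{149166} = 2 \sqrt{83311} \cdot \frac{1}{149166} = \frac{\sqrt{83311}}{74583}$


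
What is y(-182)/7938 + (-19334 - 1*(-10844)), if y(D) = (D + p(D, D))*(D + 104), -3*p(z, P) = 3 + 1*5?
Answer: -33689608/3969 ≈ -8488.2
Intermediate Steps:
p(z, P) = -8/3 (p(z, P) = -(3 + 1*5)/3 = -(3 + 5)/3 = -⅓*8 = -8/3)
y(D) = (104 + D)*(-8/3 + D) (y(D) = (D - 8/3)*(D + 104) = (-8/3 + D)*(104 + D) = (104 + D)*(-8/3 + D))
y(-182)/7938 + (-19334 - 1*(-10844)) = (-832/3 + (-182)² + (304/3)*(-182))/7938 + (-19334 - 1*(-10844)) = (-832/3 + 33124 - 55328/3)*(1/7938) + (-19334 + 10844) = 14404*(1/7938) - 8490 = 7202/3969 - 8490 = -33689608/3969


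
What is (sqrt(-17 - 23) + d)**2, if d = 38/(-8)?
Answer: (19 - 8*I*sqrt(10))**2/16 ≈ -17.438 - 60.083*I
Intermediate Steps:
d = -19/4 (d = 38*(-1/8) = -19/4 ≈ -4.7500)
(sqrt(-17 - 23) + d)**2 = (sqrt(-17 - 23) - 19/4)**2 = (sqrt(-40) - 19/4)**2 = (2*I*sqrt(10) - 19/4)**2 = (-19/4 + 2*I*sqrt(10))**2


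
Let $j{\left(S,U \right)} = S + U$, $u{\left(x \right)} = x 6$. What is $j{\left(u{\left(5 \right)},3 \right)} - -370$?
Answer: $403$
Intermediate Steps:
$u{\left(x \right)} = 6 x$
$j{\left(u{\left(5 \right)},3 \right)} - -370 = \left(6 \cdot 5 + 3\right) - -370 = \left(30 + 3\right) + 370 = 33 + 370 = 403$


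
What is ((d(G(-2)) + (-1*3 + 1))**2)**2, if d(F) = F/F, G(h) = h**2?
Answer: 1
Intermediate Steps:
d(F) = 1
((d(G(-2)) + (-1*3 + 1))**2)**2 = ((1 + (-1*3 + 1))**2)**2 = ((1 + (-3 + 1))**2)**2 = ((1 - 2)**2)**2 = ((-1)**2)**2 = 1**2 = 1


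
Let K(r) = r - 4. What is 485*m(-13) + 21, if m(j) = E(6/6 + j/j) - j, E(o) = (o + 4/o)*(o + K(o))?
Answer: 6326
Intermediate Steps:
K(r) = -4 + r
E(o) = (-4 + 2*o)*(o + 4/o) (E(o) = (o + 4/o)*(o + (-4 + o)) = (o + 4/o)*(-4 + 2*o) = (-4 + 2*o)*(o + 4/o))
m(j) = -j (m(j) = (8 - 16/(6/6 + j/j) - 4*(6/6 + j/j) + 2*(6/6 + j/j)²) - j = (8 - 16/(6*(⅙) + 1) - 4*(6*(⅙) + 1) + 2*(6*(⅙) + 1)²) - j = (8 - 16/(1 + 1) - 4*(1 + 1) + 2*(1 + 1)²) - j = (8 - 16/2 - 4*2 + 2*2²) - j = (8 - 16*½ - 8 + 2*4) - j = (8 - 8 - 8 + 8) - j = 0 - j = -j)
485*m(-13) + 21 = 485*(-1*(-13)) + 21 = 485*13 + 21 = 6305 + 21 = 6326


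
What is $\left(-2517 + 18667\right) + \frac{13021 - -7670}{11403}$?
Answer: $\frac{20464349}{1267} \approx 16152.0$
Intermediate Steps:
$\left(-2517 + 18667\right) + \frac{13021 - -7670}{11403} = 16150 + \left(13021 + 7670\right) \frac{1}{11403} = 16150 + 20691 \cdot \frac{1}{11403} = 16150 + \frac{2299}{1267} = \frac{20464349}{1267}$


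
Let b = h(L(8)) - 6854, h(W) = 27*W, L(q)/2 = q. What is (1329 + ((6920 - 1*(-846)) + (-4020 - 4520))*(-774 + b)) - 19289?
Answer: 5551744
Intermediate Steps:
L(q) = 2*q
b = -6422 (b = 27*(2*8) - 6854 = 27*16 - 6854 = 432 - 6854 = -6422)
(1329 + ((6920 - 1*(-846)) + (-4020 - 4520))*(-774 + b)) - 19289 = (1329 + ((6920 - 1*(-846)) + (-4020 - 4520))*(-774 - 6422)) - 19289 = (1329 + ((6920 + 846) - 8540)*(-7196)) - 19289 = (1329 + (7766 - 8540)*(-7196)) - 19289 = (1329 - 774*(-7196)) - 19289 = (1329 + 5569704) - 19289 = 5571033 - 19289 = 5551744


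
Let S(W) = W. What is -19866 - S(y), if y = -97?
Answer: -19769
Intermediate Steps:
-19866 - S(y) = -19866 - 1*(-97) = -19866 + 97 = -19769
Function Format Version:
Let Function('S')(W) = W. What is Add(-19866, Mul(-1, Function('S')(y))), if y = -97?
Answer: -19769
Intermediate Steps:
Add(-19866, Mul(-1, Function('S')(y))) = Add(-19866, Mul(-1, -97)) = Add(-19866, 97) = -19769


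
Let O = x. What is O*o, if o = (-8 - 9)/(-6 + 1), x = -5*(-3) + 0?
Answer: 51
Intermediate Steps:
x = 15 (x = 15 + 0 = 15)
O = 15
o = 17/5 (o = -17/(-5) = -17*(-⅕) = 17/5 ≈ 3.4000)
O*o = 15*(17/5) = 51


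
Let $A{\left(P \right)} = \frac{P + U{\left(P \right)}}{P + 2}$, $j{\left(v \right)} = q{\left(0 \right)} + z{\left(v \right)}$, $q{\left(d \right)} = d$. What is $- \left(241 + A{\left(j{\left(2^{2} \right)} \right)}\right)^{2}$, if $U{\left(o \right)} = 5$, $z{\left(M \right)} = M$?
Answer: $- \frac{235225}{4} \approx -58806.0$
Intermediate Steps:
$j{\left(v \right)} = v$ ($j{\left(v \right)} = 0 + v = v$)
$A{\left(P \right)} = \frac{5 + P}{2 + P}$ ($A{\left(P \right)} = \frac{P + 5}{P + 2} = \frac{5 + P}{2 + P}$)
$- \left(241 + A{\left(j{\left(2^{2} \right)} \right)}\right)^{2} = - \left(241 + \frac{5 + 2^{2}}{2 + 2^{2}}\right)^{2} = - \left(241 + \frac{5 + 4}{2 + 4}\right)^{2} = - \left(241 + \frac{1}{6} \cdot 9\right)^{2} = - \left(241 + \frac{3}{2}\right)^{2} = - \left(\frac{485}{2}\right)^{2} = \left(-1\right) \frac{235225}{4} = - \frac{235225}{4}$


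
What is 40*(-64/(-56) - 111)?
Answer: -30760/7 ≈ -4394.3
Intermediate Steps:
40*(-64/(-56) - 111) = 40*(-64*(-1/56) - 111) = 40*(8/7 - 111) = 40*(-769/7) = -30760/7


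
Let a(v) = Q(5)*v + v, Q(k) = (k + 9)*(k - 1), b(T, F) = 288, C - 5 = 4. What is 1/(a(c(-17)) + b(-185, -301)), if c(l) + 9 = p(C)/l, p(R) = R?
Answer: -17/4338 ≈ -0.0039189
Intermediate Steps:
C = 9 (C = 5 + 4 = 9)
c(l) = -9 + 9/l
Q(k) = (-1 + k)*(9 + k) (Q(k) = (9 + k)*(-1 + k) = (-1 + k)*(9 + k))
a(v) = 57*v (a(v) = (-9 + 5² + 8*5)*v + v = (-9 + 25 + 40)*v + v = 56*v + v = 57*v)
1/(a(c(-17)) + b(-185, -301)) = 1/(57*(-9 + 9/(-17)) + 288) = 1/(57*(-9 + 9*(-1/17)) + 288) = 1/(57*(-9 - 9/17) + 288) = 1/(57*(-162/17) + 288) = 1/(-9234/17 + 288) = 1/(-4338/17) = -17/4338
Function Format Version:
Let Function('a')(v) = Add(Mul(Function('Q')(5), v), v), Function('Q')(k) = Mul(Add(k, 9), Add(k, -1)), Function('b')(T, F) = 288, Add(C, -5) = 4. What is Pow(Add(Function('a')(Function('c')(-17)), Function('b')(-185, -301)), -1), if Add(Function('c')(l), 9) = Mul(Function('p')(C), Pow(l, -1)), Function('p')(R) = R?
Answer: Rational(-17, 4338) ≈ -0.0039189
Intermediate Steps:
C = 9 (C = Add(5, 4) = 9)
Function('c')(l) = Add(-9, Mul(9, Pow(l, -1)))
Function('Q')(k) = Mul(Add(-1, k), Add(9, k)) (Function('Q')(k) = Mul(Add(9, k), Add(-1, k)) = Mul(Add(-1, k), Add(9, k)))
Function('a')(v) = Mul(57, v) (Function('a')(v) = Add(Mul(Add(-9, Pow(5, 2), Mul(8, 5)), v), v) = Add(Mul(Add(-9, 25, 40), v), v) = Add(Mul(56, v), v) = Mul(57, v))
Pow(Add(Function('a')(Function('c')(-17)), Function('b')(-185, -301)), -1) = Pow(Add(Mul(57, Add(-9, Mul(9, Pow(-17, -1)))), 288), -1) = Pow(Add(Mul(57, Add(-9, Mul(9, Rational(-1, 17)))), 288), -1) = Pow(Add(Mul(57, Add(-9, Rational(-9, 17))), 288), -1) = Pow(Add(Mul(57, Rational(-162, 17)), 288), -1) = Pow(Add(Rational(-9234, 17), 288), -1) = Pow(Rational(-4338, 17), -1) = Rational(-17, 4338)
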